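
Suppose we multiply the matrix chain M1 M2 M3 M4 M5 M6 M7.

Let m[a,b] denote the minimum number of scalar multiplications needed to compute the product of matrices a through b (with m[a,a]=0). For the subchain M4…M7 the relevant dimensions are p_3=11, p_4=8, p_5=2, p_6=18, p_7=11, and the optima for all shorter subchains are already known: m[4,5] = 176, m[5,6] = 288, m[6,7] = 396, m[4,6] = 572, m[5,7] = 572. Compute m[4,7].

814

m[4,7] = min over k∈[4,6] of m[4,k]+m[k+1,7]+p_{3}·p_k·p_{7}.
k=4: 0 + 572 + 11·8·11 = 1540; k=5: 176 + 396 + 11·2·11 = 814; k=6: 572 + 0 + 11·18·11 = 2750.
Minimum: 814 at k=5.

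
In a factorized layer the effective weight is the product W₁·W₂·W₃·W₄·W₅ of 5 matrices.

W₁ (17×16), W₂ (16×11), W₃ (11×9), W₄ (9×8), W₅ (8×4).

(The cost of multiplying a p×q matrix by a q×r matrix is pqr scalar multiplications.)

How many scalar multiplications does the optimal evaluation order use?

Adjacent pairs: W₁W₂ = 17·16·11 = 2992; W₂W₃ = 16·11·9 = 1584; W₃W₄ = 11·9·8 = 792; W₄W₅ = 9·8·4 = 288.
Length 3: W₁..W₃: k=1: 0+1584+17·16·9=4032; k=2: 2992+0+17·11·9=4675 → min 4032 | W₂..W₄: k=2: 0+792+16·11·8=2200; k=3: 1584+0+16·9·8=2736 → min 2200 | W₃..W₅: k=3: 0+288+11·9·4=684; k=4: 792+0+11·8·4=1144 → min 684.
Length 4: W₁..W₄: k=1: 0+2200+17·16·8=4376; k=2: 2992+792+17·11·8=5280; k=3: 4032+0+17·9·8=5256 → min 4376 | W₂..W₅: k=2: 0+684+16·11·4=1388; k=3: 1584+288+16·9·4=2448; k=4: 2200+0+16·8·4=2712 → min 1388.
Length 5: W₁..W₅: k=1: 0+1388+17·16·4=2476; k=2: 2992+684+17·11·4=4424; k=3: 4032+288+17·9·4=4932; k=4: 4376+0+17·8·4=4920 → min 2476.
Optimal order: (W₁·(W₂·(W₃·(W₄·W₅)))) with cost 2476.

2476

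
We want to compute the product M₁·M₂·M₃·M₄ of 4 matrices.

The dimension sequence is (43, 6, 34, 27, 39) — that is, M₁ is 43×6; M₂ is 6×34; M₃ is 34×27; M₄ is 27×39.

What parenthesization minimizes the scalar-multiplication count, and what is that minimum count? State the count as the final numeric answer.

21888

Adjacent pairs: M₁M₂ = 43·6·34 = 8772; M₂M₃ = 6·34·27 = 5508; M₃M₄ = 34·27·39 = 35802.
Length 3: M₁..M₃: k=1: 0+5508+43·6·27=12474; k=2: 8772+0+43·34·27=48246 → min 12474 | M₂..M₄: k=2: 0+35802+6·34·39=43758; k=3: 5508+0+6·27·39=11826 → min 11826.
Length 4: M₁..M₄: k=1: 0+11826+43·6·39=21888; k=2: 8772+35802+43·34·39=101592; k=3: 12474+0+43·27·39=57753 → min 21888.
Optimal parenthesization: (M₁·((M₂·M₃)·M₄)) with cost 21888.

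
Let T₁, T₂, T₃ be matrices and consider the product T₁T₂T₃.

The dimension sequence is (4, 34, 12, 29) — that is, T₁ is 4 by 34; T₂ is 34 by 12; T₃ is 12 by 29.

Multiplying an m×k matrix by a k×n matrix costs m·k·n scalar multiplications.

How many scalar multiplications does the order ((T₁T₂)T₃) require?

(T₁T₂): 4×34 by 34×12 → 4×12, cost 4·34·12 = 1632
((T₁T₂)T₃): 4×12 by 12×29 → 4×29, cost 4·12·29 = 1392; cumulative 3024
Total: 3024 scalar multiplications.

3024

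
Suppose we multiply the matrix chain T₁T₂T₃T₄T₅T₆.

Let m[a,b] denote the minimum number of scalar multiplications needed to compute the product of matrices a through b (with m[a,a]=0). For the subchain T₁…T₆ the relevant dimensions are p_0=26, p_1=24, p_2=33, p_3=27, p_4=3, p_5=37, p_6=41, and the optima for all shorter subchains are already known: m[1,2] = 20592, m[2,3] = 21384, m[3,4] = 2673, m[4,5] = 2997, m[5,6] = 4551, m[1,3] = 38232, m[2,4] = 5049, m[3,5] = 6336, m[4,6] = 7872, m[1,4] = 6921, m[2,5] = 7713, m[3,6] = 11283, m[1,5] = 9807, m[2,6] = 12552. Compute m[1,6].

14670

m[1,6] = min over k∈[1,5] of m[1,k]+m[k+1,6]+p_{0}·p_k·p_{6}.
k=1: 0 + 12552 + 26·24·41 = 38136; k=2: 20592 + 11283 + 26·33·41 = 67053; k=3: 38232 + 7872 + 26·27·41 = 74886; k=4: 6921 + 4551 + 26·3·41 = 14670; k=5: 9807 + 0 + 26·37·41 = 49249.
Minimum: 14670 at k=4.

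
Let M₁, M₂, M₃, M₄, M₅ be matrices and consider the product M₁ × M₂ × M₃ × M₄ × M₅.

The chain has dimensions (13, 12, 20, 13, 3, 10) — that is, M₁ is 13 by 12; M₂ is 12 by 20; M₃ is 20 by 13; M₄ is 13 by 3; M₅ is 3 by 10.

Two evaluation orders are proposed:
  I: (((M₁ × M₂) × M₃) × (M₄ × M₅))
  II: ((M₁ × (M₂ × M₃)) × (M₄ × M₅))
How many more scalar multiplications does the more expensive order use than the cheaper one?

1352

Order I = (((M₁ × M₂) × M₃) × (M₄ × M₅)): (M₁ × M₂): 13×12 by 12×20 → 13×20, cost 13·12·20 = 3120; ((M₁ × M₂) × M₃): 13×20 by 20×13 → 13×13, cost 13·20·13 = 3380; cumulative 6500; (M₄ × M₅): 13×3 by 3×10 → 13×10, cost 13·3·10 = 390; (((M₁ × M₂) × M₃) × (M₄ × M₅)): 13×13 by 13×10 → 13×10, cost 13·13·10 = 1690; cumulative 8580. Total 8580.
Order II = ((M₁ × (M₂ × M₃)) × (M₄ × M₅)): (M₂ × M₃): 12×20 by 20×13 → 12×13, cost 12·20·13 = 3120; (M₁ × (M₂ × M₃)): 13×12 by 12×13 → 13×13, cost 13·12·13 = 2028; cumulative 5148; (M₄ × M₅): 13×3 by 3×10 → 13×10, cost 13·3·10 = 390; ((M₁ × (M₂ × M₃)) × (M₄ × M₅)): 13×13 by 13×10 → 13×10, cost 13·13·10 = 1690; cumulative 7228. Total 7228.
Difference: |8580 − 7228| = 1352.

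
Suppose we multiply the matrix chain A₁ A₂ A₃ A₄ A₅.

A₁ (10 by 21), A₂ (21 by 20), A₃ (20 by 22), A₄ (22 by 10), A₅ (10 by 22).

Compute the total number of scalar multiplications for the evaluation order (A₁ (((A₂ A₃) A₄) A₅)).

(A₂ A₃): 21×20 by 20×22 → 21×22, cost 21·20·22 = 9240
((A₂ A₃) A₄): 21×22 by 22×10 → 21×10, cost 21·22·10 = 4620; cumulative 13860
(((A₂ A₃) A₄) A₅): 21×10 by 10×22 → 21×22, cost 21·10·22 = 4620; cumulative 18480
(A₁ (((A₂ A₃) A₄) A₅)): 10×21 by 21×22 → 10×22, cost 10·21·22 = 4620; cumulative 23100
Total: 23100 scalar multiplications.

23100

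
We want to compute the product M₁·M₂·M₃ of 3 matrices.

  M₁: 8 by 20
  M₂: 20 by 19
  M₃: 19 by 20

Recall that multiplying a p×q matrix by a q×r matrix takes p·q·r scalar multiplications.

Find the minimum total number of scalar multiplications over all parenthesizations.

Order (M₁·(M₂·M₃)): (M₂·M₃): 20×19 by 19×20 → 20×20, cost 20·19·20 = 7600; (M₁·(M₂·M₃)): 8×20 by 20×20 → 8×20, cost 8·20·20 = 3200; cumulative 10800. Total 10800.
Order ((M₁·M₂)·M₃): (M₁·M₂): 8×20 by 20×19 → 8×19, cost 8·20·19 = 3040; ((M₁·M₂)·M₃): 8×19 by 19×20 → 8×20, cost 8·19·20 = 3040; cumulative 6080. Total 6080.
Minimum: 6080.

6080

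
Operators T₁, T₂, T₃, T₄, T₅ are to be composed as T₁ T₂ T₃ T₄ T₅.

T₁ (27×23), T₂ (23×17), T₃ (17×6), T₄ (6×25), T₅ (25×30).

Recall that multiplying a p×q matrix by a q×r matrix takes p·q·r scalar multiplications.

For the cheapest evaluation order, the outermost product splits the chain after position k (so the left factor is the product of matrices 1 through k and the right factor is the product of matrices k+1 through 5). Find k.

3

Adjacent pairs: T₁T₂ = 27·23·17 = 10557; T₂T₃ = 23·17·6 = 2346; T₃T₄ = 17·6·25 = 2550; T₄T₅ = 6·25·30 = 4500.
Length 3: T₁..T₃: k=1: 0+2346+27·23·6=6072; k=2: 10557+0+27·17·6=13311 → min 6072 | T₂..T₄: k=2: 0+2550+23·17·25=12325; k=3: 2346+0+23·6·25=5796 → min 5796 | T₃..T₅: k=3: 0+4500+17·6·30=7560; k=4: 2550+0+17·25·30=15300 → min 7560.
Length 4: T₁..T₄: k=1: 0+5796+27·23·25=21321; k=2: 10557+2550+27·17·25=24582; k=3: 6072+0+27·6·25=10122 → min 10122 | T₂..T₅: k=2: 0+7560+23·17·30=19290; k=3: 2346+4500+23·6·30=10986; k=4: 5796+0+23·25·30=23046 → min 10986.
Top-level splits: k=1: (T₁..T₁)·(T₂..T₅) → 0+10986+27·23·30 = 29616; k=2: (T₁..T₂)·(T₃..T₅) → 10557+7560+27·17·30 = 31887; k=3: (T₁..T₃)·(T₄..T₅) → 6072+4500+27·6·30 = 15432; k=4: (T₁..T₄)·(T₅..T₅) → 10122+0+27·25·30 = 30372.
Best split is after T₃, i.e. k = 3.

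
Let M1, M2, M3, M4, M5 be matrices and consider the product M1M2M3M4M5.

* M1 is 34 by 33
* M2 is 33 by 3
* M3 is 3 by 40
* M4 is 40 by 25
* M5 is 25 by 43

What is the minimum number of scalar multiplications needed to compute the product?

13977

Adjacent pairs: M1M2 = 34·33·3 = 3366; M2M3 = 33·3·40 = 3960; M3M4 = 3·40·25 = 3000; M4M5 = 40·25·43 = 43000.
Length 3: M1..M3: k=1: 0+3960+34·33·40=48840; k=2: 3366+0+34·3·40=7446 → min 7446 | M2..M4: k=2: 0+3000+33·3·25=5475; k=3: 3960+0+33·40·25=36960 → min 5475 | M3..M5: k=3: 0+43000+3·40·43=48160; k=4: 3000+0+3·25·43=6225 → min 6225.
Length 4: M1..M4: k=1: 0+5475+34·33·25=33525; k=2: 3366+3000+34·3·25=8916; k=3: 7446+0+34·40·25=41446 → min 8916 | M2..M5: k=2: 0+6225+33·3·43=10482; k=3: 3960+43000+33·40·43=103720; k=4: 5475+0+33·25·43=40950 → min 10482.
Length 5: M1..M5: k=1: 0+10482+34·33·43=58728; k=2: 3366+6225+34·3·43=13977; k=3: 7446+43000+34·40·43=108926; k=4: 8916+0+34·25·43=45466 → min 13977.
Optimal order: ((M1M2)((M3M4)M5)) with cost 13977.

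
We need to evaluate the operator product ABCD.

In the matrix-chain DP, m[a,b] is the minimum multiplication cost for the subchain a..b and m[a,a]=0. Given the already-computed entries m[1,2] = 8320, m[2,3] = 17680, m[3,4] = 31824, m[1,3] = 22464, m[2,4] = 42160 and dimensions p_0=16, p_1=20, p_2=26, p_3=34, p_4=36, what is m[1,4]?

42048

m[1,4] = min over k∈[1,3] of m[1,k]+m[k+1,4]+p_{0}·p_k·p_{4}.
k=1: 0 + 42160 + 16·20·36 = 53680; k=2: 8320 + 31824 + 16·26·36 = 55120; k=3: 22464 + 0 + 16·34·36 = 42048.
Minimum: 42048 at k=3.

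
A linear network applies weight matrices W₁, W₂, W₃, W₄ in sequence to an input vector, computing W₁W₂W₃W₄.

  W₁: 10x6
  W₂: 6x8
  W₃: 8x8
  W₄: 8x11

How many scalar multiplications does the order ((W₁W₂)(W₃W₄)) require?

(W₁W₂): 10×6 by 6×8 → 10×8, cost 10·6·8 = 480
(W₃W₄): 8×8 by 8×11 → 8×11, cost 8·8·11 = 704
((W₁W₂)(W₃W₄)): 10×8 by 8×11 → 10×11, cost 10·8·11 = 880; cumulative 2064
Total: 2064 scalar multiplications.

2064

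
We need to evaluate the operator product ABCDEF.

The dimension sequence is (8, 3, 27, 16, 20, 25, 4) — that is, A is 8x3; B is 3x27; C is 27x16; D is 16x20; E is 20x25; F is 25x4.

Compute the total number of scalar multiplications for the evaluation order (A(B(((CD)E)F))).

25260

(CD): 27×16 by 16×20 → 27×20, cost 27·16·20 = 8640
((CD)E): 27×20 by 20×25 → 27×25, cost 27·20·25 = 13500; cumulative 22140
(((CD)E)F): 27×25 by 25×4 → 27×4, cost 27·25·4 = 2700; cumulative 24840
(B(((CD)E)F)): 3×27 by 27×4 → 3×4, cost 3·27·4 = 324; cumulative 25164
(A(B(((CD)E)F))): 8×3 by 3×4 → 8×4, cost 8·3·4 = 96; cumulative 25260
Total: 25260 scalar multiplications.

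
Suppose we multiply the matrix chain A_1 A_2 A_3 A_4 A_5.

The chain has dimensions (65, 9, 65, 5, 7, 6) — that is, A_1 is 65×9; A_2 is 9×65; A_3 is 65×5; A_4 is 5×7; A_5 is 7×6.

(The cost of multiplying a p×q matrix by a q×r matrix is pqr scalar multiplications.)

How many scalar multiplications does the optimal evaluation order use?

Adjacent pairs: A_1A_2 = 65·9·65 = 38025; A_2A_3 = 9·65·5 = 2925; A_3A_4 = 65·5·7 = 2275; A_4A_5 = 5·7·6 = 210.
Length 3: A_1..A_3: k=1: 0+2925+65·9·5=5850; k=2: 38025+0+65·65·5=59150 → min 5850 | A_2..A_4: k=2: 0+2275+9·65·7=6370; k=3: 2925+0+9·5·7=3240 → min 3240 | A_3..A_5: k=3: 0+210+65·5·6=2160; k=4: 2275+0+65·7·6=5005 → min 2160.
Length 4: A_1..A_4: k=1: 0+3240+65·9·7=7335; k=2: 38025+2275+65·65·7=69875; k=3: 5850+0+65·5·7=8125 → min 7335 | A_2..A_5: k=2: 0+2160+9·65·6=5670; k=3: 2925+210+9·5·6=3405; k=4: 3240+0+9·7·6=3618 → min 3405.
Length 5: A_1..A_5: k=1: 0+3405+65·9·6=6915; k=2: 38025+2160+65·65·6=65535; k=3: 5850+210+65·5·6=8010; k=4: 7335+0+65·7·6=10065 → min 6915.
Optimal order: (A_1 ((A_2 A_3) (A_4 A_5))) with cost 6915.

6915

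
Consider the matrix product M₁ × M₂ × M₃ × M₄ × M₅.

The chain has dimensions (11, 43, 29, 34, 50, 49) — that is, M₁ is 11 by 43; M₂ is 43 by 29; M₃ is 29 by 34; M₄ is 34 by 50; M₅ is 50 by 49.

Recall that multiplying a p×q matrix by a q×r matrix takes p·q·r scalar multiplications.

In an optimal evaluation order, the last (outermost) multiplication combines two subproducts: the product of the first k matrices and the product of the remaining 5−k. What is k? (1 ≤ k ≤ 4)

Adjacent pairs: M₁M₂ = 11·43·29 = 13717; M₂M₃ = 43·29·34 = 42398; M₃M₄ = 29·34·50 = 49300; M₄M₅ = 34·50·49 = 83300.
Length 3: M₁..M₃: k=1: 0+42398+11·43·34=58480; k=2: 13717+0+11·29·34=24563 → min 24563 | M₂..M₄: k=2: 0+49300+43·29·50=111650; k=3: 42398+0+43·34·50=115498 → min 111650 | M₃..M₅: k=3: 0+83300+29·34·49=131614; k=4: 49300+0+29·50·49=120350 → min 120350.
Length 4: M₁..M₄: k=1: 0+111650+11·43·50=135300; k=2: 13717+49300+11·29·50=78967; k=3: 24563+0+11·34·50=43263 → min 43263 | M₂..M₅: k=2: 0+120350+43·29·49=181453; k=3: 42398+83300+43·34·49=197336; k=4: 111650+0+43·50·49=217000 → min 181453.
Top-level splits: k=1: (M₁..M₁)·(M₂..M₅) → 0+181453+11·43·49 = 204630; k=2: (M₁..M₂)·(M₃..M₅) → 13717+120350+11·29·49 = 149698; k=3: (M₁..M₃)·(M₄..M₅) → 24563+83300+11·34·49 = 126189; k=4: (M₁..M₄)·(M₅..M₅) → 43263+0+11·50·49 = 70213.
Best split is after M₄, i.e. k = 4.

4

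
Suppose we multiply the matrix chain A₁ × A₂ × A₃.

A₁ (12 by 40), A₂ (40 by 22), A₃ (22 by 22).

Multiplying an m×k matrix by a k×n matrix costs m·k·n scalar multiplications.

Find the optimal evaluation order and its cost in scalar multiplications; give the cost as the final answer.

(A₁ × (A₂ × A₃)): cost 29920.
((A₁ × A₂) × A₃): cost 16368.
Optimal: ((A₁ × A₂) × A₃) with cost 16368.

16368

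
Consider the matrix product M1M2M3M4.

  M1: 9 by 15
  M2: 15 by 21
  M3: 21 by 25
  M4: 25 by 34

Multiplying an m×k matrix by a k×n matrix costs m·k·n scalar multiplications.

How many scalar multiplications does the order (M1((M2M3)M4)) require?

25215

(M2M3): 15×21 by 21×25 → 15×25, cost 15·21·25 = 7875
((M2M3)M4): 15×25 by 25×34 → 15×34, cost 15·25·34 = 12750; cumulative 20625
(M1((M2M3)M4)): 9×15 by 15×34 → 9×34, cost 9·15·34 = 4590; cumulative 25215
Total: 25215 scalar multiplications.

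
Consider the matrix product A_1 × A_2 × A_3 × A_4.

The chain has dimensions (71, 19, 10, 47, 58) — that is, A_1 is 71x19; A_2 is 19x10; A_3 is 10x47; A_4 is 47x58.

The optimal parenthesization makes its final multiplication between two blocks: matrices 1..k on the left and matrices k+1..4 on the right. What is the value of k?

2

Adjacent pairs: A_1A_2 = 71·19·10 = 13490; A_2A_3 = 19·10·47 = 8930; A_3A_4 = 10·47·58 = 27260.
Length 3: A_1..A_3: k=1: 0+8930+71·19·47=72333; k=2: 13490+0+71·10·47=46860 → min 46860 | A_2..A_4: k=2: 0+27260+19·10·58=38280; k=3: 8930+0+19·47·58=60724 → min 38280.
Top-level splits: k=1: (A_1..A_1)·(A_2..A_4) → 0+38280+71·19·58 = 116522; k=2: (A_1..A_2)·(A_3..A_4) → 13490+27260+71·10·58 = 81930; k=3: (A_1..A_3)·(A_4..A_4) → 46860+0+71·47·58 = 240406.
Best split is after A_2, i.e. k = 2.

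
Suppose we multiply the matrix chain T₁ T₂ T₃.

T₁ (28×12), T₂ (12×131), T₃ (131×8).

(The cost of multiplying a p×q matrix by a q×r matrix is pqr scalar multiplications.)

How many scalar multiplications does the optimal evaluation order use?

Order (T₁ (T₂ T₃)): (T₂ T₃): 12×131 by 131×8 → 12×8, cost 12·131·8 = 12576; (T₁ (T₂ T₃)): 28×12 by 12×8 → 28×8, cost 28·12·8 = 2688; cumulative 15264. Total 15264.
Order ((T₁ T₂) T₃): (T₁ T₂): 28×12 by 12×131 → 28×131, cost 28·12·131 = 44016; ((T₁ T₂) T₃): 28×131 by 131×8 → 28×8, cost 28·131·8 = 29344; cumulative 73360. Total 73360.
Minimum: 15264.

15264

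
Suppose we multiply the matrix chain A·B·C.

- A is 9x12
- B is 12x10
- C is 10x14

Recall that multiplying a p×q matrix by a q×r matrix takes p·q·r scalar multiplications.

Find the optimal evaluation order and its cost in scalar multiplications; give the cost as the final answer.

(A·(B·C)): cost 3192.
((A·B)·C): cost 2340.
Optimal: ((A·B)·C) with cost 2340.

2340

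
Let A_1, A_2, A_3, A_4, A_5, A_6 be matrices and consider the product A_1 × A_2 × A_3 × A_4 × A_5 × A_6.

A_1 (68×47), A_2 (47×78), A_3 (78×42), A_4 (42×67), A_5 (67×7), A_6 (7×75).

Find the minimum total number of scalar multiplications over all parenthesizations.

Adjacent pairs: A_1A_2 = 68·47·78 = 249288; A_2A_3 = 47·78·42 = 153972; A_3A_4 = 78·42·67 = 219492; A_4A_5 = 42·67·7 = 19698; A_5A_6 = 67·7·75 = 35175.
Length 3: A_1..A_3: k=1: 0+153972+68·47·42=288204; k=2: 249288+0+68·78·42=472056 → min 288204 | A_2..A_4: k=2: 0+219492+47·78·67=465114; k=3: 153972+0+47·42·67=286230 → min 286230 | A_3..A_5: k=3: 0+19698+78·42·7=42630; k=4: 219492+0+78·67·7=256074 → min 42630 | A_4..A_6: k=4: 0+35175+42·67·75=246225; k=5: 19698+0+42·7·75=41748 → min 41748.
Length 4: A_1..A_4: k=1: 0+286230+68·47·67=500362; k=2: 249288+219492+68·78·67=824148; k=3: 288204+0+68·42·67=479556 → min 479556 | A_2..A_5: k=2: 0+42630+47·78·7=68292; k=3: 153972+19698+47·42·7=187488; k=4: 286230+0+47·67·7=308273 → min 68292 | A_3..A_6: k=3: 0+41748+78·42·75=287448; k=4: 219492+35175+78·67·75=646617; k=5: 42630+0+78·7·75=83580 → min 83580.
Length 5: A_1..A_5: k=1: 0+68292+68·47·7=90664; k=2: 249288+42630+68·78·7=329046; k=3: 288204+19698+68·42·7=327894; k=4: 479556+0+68·67·7=511448 → min 90664 | A_2..A_6: k=2: 0+83580+47·78·75=358530; k=3: 153972+41748+47·42·75=343770; k=4: 286230+35175+47·67·75=557580; k=5: 68292+0+47·7·75=92967 → min 92967.
Length 6: A_1..A_6: k=1: 0+92967+68·47·75=332667; k=2: 249288+83580+68·78·75=730668; k=3: 288204+41748+68·42·75=544152; k=4: 479556+35175+68·67·75=856431; k=5: 90664+0+68·7·75=126364 → min 126364.
Optimal order: ((A_1 × (A_2 × (A_3 × (A_4 × A_5)))) × A_6) with cost 126364.

126364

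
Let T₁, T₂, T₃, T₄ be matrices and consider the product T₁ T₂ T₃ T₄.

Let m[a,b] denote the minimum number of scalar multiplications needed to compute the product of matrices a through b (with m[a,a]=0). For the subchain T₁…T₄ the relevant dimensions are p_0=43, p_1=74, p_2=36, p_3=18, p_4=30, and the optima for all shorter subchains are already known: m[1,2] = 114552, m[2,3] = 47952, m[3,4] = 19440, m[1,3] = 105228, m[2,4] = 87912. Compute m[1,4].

128448

m[1,4] = min over k∈[1,3] of m[1,k]+m[k+1,4]+p_{0}·p_k·p_{4}.
k=1: 0 + 87912 + 43·74·30 = 183372; k=2: 114552 + 19440 + 43·36·30 = 180432; k=3: 105228 + 0 + 43·18·30 = 128448.
Minimum: 128448 at k=3.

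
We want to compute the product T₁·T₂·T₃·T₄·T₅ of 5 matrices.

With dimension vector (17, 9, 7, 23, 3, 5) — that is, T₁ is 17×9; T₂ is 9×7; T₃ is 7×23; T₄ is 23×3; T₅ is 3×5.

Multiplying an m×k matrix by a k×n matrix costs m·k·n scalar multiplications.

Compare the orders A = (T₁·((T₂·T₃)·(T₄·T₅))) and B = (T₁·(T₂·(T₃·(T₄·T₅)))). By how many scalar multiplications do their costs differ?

1364

Order A = (T₁·((T₂·T₃)·(T₄·T₅))): (T₂·T₃): 9×7 by 7×23 → 9×23, cost 9·7·23 = 1449; (T₄·T₅): 23×3 by 3×5 → 23×5, cost 23·3·5 = 345; ((T₂·T₃)·(T₄·T₅)): 9×23 by 23×5 → 9×5, cost 9·23·5 = 1035; cumulative 2829; (T₁·((T₂·T₃)·(T₄·T₅))): 17×9 by 9×5 → 17×5, cost 17·9·5 = 765; cumulative 3594. Total 3594.
Order B = (T₁·(T₂·(T₃·(T₄·T₅)))): (T₄·T₅): 23×3 by 3×5 → 23×5, cost 23·3·5 = 345; (T₃·(T₄·T₅)): 7×23 by 23×5 → 7×5, cost 7·23·5 = 805; cumulative 1150; (T₂·(T₃·(T₄·T₅))): 9×7 by 7×5 → 9×5, cost 9·7·5 = 315; cumulative 1465; (T₁·(T₂·(T₃·(T₄·T₅)))): 17×9 by 9×5 → 17×5, cost 17·9·5 = 765; cumulative 2230. Total 2230.
Difference: |3594 − 2230| = 1364.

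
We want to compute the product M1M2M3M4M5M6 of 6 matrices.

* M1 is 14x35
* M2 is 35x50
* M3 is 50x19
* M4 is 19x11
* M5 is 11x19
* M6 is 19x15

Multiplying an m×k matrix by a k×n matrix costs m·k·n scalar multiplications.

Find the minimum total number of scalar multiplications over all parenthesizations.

40535

Adjacent pairs: M1M2 = 14·35·50 = 24500; M2M3 = 35·50·19 = 33250; M3M4 = 50·19·11 = 10450; M4M5 = 19·11·19 = 3971; M5M6 = 11·19·15 = 3135.
Length 3: M1..M3: k=1: 0+33250+14·35·19=42560; k=2: 24500+0+14·50·19=37800 → min 37800 | M2..M4: k=2: 0+10450+35·50·11=29700; k=3: 33250+0+35·19·11=40565 → min 29700 | M3..M5: k=3: 0+3971+50·19·19=22021; k=4: 10450+0+50·11·19=20900 → min 20900 | M4..M6: k=4: 0+3135+19·11·15=6270; k=5: 3971+0+19·19·15=9386 → min 6270.
Length 4: M1..M4: k=1: 0+29700+14·35·11=35090; k=2: 24500+10450+14·50·11=42650; k=3: 37800+0+14·19·11=40726 → min 35090 | M2..M5: k=2: 0+20900+35·50·19=54150; k=3: 33250+3971+35·19·19=49856; k=4: 29700+0+35·11·19=37015 → min 37015 | M3..M6: k=3: 0+6270+50·19·15=20520; k=4: 10450+3135+50·11·15=21835; k=5: 20900+0+50·19·15=35150 → min 20520.
Length 5: M1..M5: k=1: 0+37015+14·35·19=46325; k=2: 24500+20900+14·50·19=58700; k=3: 37800+3971+14·19·19=46825; k=4: 35090+0+14·11·19=38016 → min 38016 | M2..M6: k=2: 0+20520+35·50·15=46770; k=3: 33250+6270+35·19·15=49495; k=4: 29700+3135+35·11·15=38610; k=5: 37015+0+35·19·15=46990 → min 38610.
Length 6: M1..M6: k=1: 0+38610+14·35·15=45960; k=2: 24500+20520+14·50·15=55520; k=3: 37800+6270+14·19·15=48060; k=4: 35090+3135+14·11·15=40535; k=5: 38016+0+14·19·15=42006 → min 40535.
Optimal order: ((M1(M2(M3M4)))(M5M6)) with cost 40535.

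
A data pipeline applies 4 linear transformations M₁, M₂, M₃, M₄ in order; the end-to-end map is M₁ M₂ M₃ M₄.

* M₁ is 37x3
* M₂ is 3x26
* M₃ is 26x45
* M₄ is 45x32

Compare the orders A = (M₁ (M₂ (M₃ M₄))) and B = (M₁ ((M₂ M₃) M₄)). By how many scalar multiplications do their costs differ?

32106

Order A = (M₁ (M₂ (M₃ M₄))): (M₃ M₄): 26×45 by 45×32 → 26×32, cost 26·45·32 = 37440; (M₂ (M₃ M₄)): 3×26 by 26×32 → 3×32, cost 3·26·32 = 2496; cumulative 39936; (M₁ (M₂ (M₃ M₄))): 37×3 by 3×32 → 37×32, cost 37·3·32 = 3552; cumulative 43488. Total 43488.
Order B = (M₁ ((M₂ M₃) M₄)): (M₂ M₃): 3×26 by 26×45 → 3×45, cost 3·26·45 = 3510; ((M₂ M₃) M₄): 3×45 by 45×32 → 3×32, cost 3·45·32 = 4320; cumulative 7830; (M₁ ((M₂ M₃) M₄)): 37×3 by 3×32 → 37×32, cost 37·3·32 = 3552; cumulative 11382. Total 11382.
Difference: |43488 − 11382| = 32106.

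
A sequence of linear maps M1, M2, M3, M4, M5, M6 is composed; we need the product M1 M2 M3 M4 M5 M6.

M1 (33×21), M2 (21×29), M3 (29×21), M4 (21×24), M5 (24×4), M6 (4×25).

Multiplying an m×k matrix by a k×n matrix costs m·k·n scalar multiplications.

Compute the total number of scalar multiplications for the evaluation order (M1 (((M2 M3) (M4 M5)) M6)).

35994

(M2 M3): 21×29 by 29×21 → 21×21, cost 21·29·21 = 12789
(M4 M5): 21×24 by 24×4 → 21×4, cost 21·24·4 = 2016
((M2 M3) (M4 M5)): 21×21 by 21×4 → 21×4, cost 21·21·4 = 1764; cumulative 16569
(((M2 M3) (M4 M5)) M6): 21×4 by 4×25 → 21×25, cost 21·4·25 = 2100; cumulative 18669
(M1 (((M2 M3) (M4 M5)) M6)): 33×21 by 21×25 → 33×25, cost 33·21·25 = 17325; cumulative 35994
Total: 35994 scalar multiplications.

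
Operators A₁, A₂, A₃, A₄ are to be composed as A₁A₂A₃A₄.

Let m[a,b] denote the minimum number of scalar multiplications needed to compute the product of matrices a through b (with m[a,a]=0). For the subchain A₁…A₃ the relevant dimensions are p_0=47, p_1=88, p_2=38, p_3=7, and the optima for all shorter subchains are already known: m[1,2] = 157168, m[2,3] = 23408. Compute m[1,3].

52360

m[1,3] = min over k∈[1,2] of m[1,k]+m[k+1,3]+p_{0}·p_k·p_{3}.
k=1: 0 + 23408 + 47·88·7 = 52360; k=2: 157168 + 0 + 47·38·7 = 169670.
Minimum: 52360 at k=1.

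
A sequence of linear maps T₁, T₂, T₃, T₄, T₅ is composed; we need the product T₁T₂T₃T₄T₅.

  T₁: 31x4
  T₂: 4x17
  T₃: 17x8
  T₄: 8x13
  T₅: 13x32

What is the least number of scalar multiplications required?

6592

Adjacent pairs: T₁T₂ = 31·4·17 = 2108; T₂T₃ = 4·17·8 = 544; T₃T₄ = 17·8·13 = 1768; T₄T₅ = 8·13·32 = 3328.
Length 3: T₁..T₃: k=1: 0+544+31·4·8=1536; k=2: 2108+0+31·17·8=6324 → min 1536 | T₂..T₄: k=2: 0+1768+4·17·13=2652; k=3: 544+0+4·8·13=960 → min 960 | T₃..T₅: k=3: 0+3328+17·8·32=7680; k=4: 1768+0+17·13·32=8840 → min 7680.
Length 4: T₁..T₄: k=1: 0+960+31·4·13=2572; k=2: 2108+1768+31·17·13=10727; k=3: 1536+0+31·8·13=4760 → min 2572 | T₂..T₅: k=2: 0+7680+4·17·32=9856; k=3: 544+3328+4·8·32=4896; k=4: 960+0+4·13·32=2624 → min 2624.
Length 5: T₁..T₅: k=1: 0+2624+31·4·32=6592; k=2: 2108+7680+31·17·32=26652; k=3: 1536+3328+31·8·32=12800; k=4: 2572+0+31·13·32=15468 → min 6592.
Optimal order: (T₁(((T₂T₃)T₄)T₅)) with cost 6592.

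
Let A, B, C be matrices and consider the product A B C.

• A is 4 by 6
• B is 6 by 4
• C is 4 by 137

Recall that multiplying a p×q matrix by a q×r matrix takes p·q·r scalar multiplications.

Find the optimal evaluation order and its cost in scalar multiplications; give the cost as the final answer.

2288

(A (B C)): cost 6576.
((A B) C): cost 2288.
Optimal: ((A B) C) with cost 2288.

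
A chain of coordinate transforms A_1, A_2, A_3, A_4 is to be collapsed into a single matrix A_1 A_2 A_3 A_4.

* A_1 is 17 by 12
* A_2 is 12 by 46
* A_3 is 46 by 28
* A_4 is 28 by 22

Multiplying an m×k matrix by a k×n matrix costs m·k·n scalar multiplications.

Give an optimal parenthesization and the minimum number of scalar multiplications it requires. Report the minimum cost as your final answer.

27336

Adjacent pairs: A_1A_2 = 17·12·46 = 9384; A_2A_3 = 12·46·28 = 15456; A_3A_4 = 46·28·22 = 28336.
Length 3: A_1..A_3: k=1: 0+15456+17·12·28=21168; k=2: 9384+0+17·46·28=31280 → min 21168 | A_2..A_4: k=2: 0+28336+12·46·22=40480; k=3: 15456+0+12·28·22=22848 → min 22848.
Length 4: A_1..A_4: k=1: 0+22848+17·12·22=27336; k=2: 9384+28336+17·46·22=54924; k=3: 21168+0+17·28·22=31640 → min 27336.
Optimal parenthesization: (A_1 ((A_2 A_3) A_4)) with cost 27336.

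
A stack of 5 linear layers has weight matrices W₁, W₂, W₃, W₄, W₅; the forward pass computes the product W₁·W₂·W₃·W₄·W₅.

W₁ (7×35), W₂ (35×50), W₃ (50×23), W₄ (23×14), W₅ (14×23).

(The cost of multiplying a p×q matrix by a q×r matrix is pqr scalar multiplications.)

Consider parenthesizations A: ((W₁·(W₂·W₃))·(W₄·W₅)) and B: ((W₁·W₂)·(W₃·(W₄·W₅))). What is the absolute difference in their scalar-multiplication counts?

2838

Order A = ((W₁·(W₂·W₃))·(W₄·W₅)): (W₂·W₃): 35×50 by 50×23 → 35×23, cost 35·50·23 = 40250; (W₁·(W₂·W₃)): 7×35 by 35×23 → 7×23, cost 7·35·23 = 5635; cumulative 45885; (W₄·W₅): 23×14 by 14×23 → 23×23, cost 23·14·23 = 7406; ((W₁·(W₂·W₃))·(W₄·W₅)): 7×23 by 23×23 → 7×23, cost 7·23·23 = 3703; cumulative 56994. Total 56994.
Order B = ((W₁·W₂)·(W₃·(W₄·W₅))): (W₁·W₂): 7×35 by 35×50 → 7×50, cost 7·35·50 = 12250; (W₄·W₅): 23×14 by 14×23 → 23×23, cost 23·14·23 = 7406; (W₃·(W₄·W₅)): 50×23 by 23×23 → 50×23, cost 50·23·23 = 26450; cumulative 33856; ((W₁·W₂)·(W₃·(W₄·W₅))): 7×50 by 50×23 → 7×23, cost 7·50·23 = 8050; cumulative 54156. Total 54156.
Difference: |56994 − 54156| = 2838.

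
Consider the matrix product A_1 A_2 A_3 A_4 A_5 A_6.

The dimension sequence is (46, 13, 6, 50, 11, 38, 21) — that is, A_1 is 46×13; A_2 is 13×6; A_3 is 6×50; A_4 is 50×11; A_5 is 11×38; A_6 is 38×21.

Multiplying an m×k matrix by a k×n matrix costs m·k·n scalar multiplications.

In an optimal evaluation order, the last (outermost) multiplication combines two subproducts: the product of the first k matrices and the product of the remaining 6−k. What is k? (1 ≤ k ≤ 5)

Adjacent pairs: A_1A_2 = 46·13·6 = 3588; A_2A_3 = 13·6·50 = 3900; A_3A_4 = 6·50·11 = 3300; A_4A_5 = 50·11·38 = 20900; A_5A_6 = 11·38·21 = 8778.
Length 3: A_1..A_3: k=1: 0+3900+46·13·50=33800; k=2: 3588+0+46·6·50=17388 → min 17388 | A_2..A_4: k=2: 0+3300+13·6·11=4158; k=3: 3900+0+13·50·11=11050 → min 4158 | A_3..A_5: k=3: 0+20900+6·50·38=32300; k=4: 3300+0+6·11·38=5808 → min 5808 | A_4..A_6: k=4: 0+8778+50·11·21=20328; k=5: 20900+0+50·38·21=60800 → min 20328.
Length 4: A_1..A_4: k=1: 0+4158+46·13·11=10736; k=2: 3588+3300+46·6·11=9924; k=3: 17388+0+46·50·11=42688 → min 9924 | A_2..A_5: k=2: 0+5808+13·6·38=8772; k=3: 3900+20900+13·50·38=49500; k=4: 4158+0+13·11·38=9592 → min 8772 | A_3..A_6: k=3: 0+20328+6·50·21=26628; k=4: 3300+8778+6·11·21=13464; k=5: 5808+0+6·38·21=10596 → min 10596.
Length 5: A_1..A_5: k=1: 0+8772+46·13·38=31496; k=2: 3588+5808+46·6·38=19884; k=3: 17388+20900+46·50·38=125688; k=4: 9924+0+46·11·38=29152 → min 19884 | A_2..A_6: k=2: 0+10596+13·6·21=12234; k=3: 3900+20328+13·50·21=37878; k=4: 4158+8778+13·11·21=15939; k=5: 8772+0+13·38·21=19146 → min 12234.
Top-level splits: k=1: (A_1..A_1)·(A_2..A_6) → 0+12234+46·13·21 = 24792; k=2: (A_1..A_2)·(A_3..A_6) → 3588+10596+46·6·21 = 19980; k=3: (A_1..A_3)·(A_4..A_6) → 17388+20328+46·50·21 = 86016; k=4: (A_1..A_4)·(A_5..A_6) → 9924+8778+46·11·21 = 29328; k=5: (A_1..A_5)·(A_6..A_6) → 19884+0+46·38·21 = 56592.
Best split is after A_2, i.e. k = 2.

2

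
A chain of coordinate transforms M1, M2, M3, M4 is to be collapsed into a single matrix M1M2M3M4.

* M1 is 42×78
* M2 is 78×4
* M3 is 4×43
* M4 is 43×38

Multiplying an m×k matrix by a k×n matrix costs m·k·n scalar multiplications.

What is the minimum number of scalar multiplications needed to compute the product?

26024

Adjacent pairs: M1M2 = 42·78·4 = 13104; M2M3 = 78·4·43 = 13416; M3M4 = 4·43·38 = 6536.
Length 3: M1..M3: k=1: 0+13416+42·78·43=154284; k=2: 13104+0+42·4·43=20328 → min 20328 | M2..M4: k=2: 0+6536+78·4·38=18392; k=3: 13416+0+78·43·38=140868 → min 18392.
Length 4: M1..M4: k=1: 0+18392+42·78·38=142880; k=2: 13104+6536+42·4·38=26024; k=3: 20328+0+42·43·38=88956 → min 26024.
Optimal order: ((M1M2)(M3M4)) with cost 26024.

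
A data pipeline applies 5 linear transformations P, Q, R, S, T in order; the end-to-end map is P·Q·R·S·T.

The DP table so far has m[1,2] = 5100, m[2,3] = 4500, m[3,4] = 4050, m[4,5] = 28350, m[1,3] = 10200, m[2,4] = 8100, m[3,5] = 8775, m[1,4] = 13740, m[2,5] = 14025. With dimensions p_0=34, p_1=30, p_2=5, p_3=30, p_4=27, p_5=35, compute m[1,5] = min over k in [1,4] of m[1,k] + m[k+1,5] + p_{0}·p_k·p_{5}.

m[1,5] = min over k∈[1,4] of m[1,k]+m[k+1,5]+p_{0}·p_k·p_{5}.
k=1: 0 + 14025 + 34·30·35 = 49725; k=2: 5100 + 8775 + 34·5·35 = 19825; k=3: 10200 + 28350 + 34·30·35 = 74250; k=4: 13740 + 0 + 34·27·35 = 45870.
Minimum: 19825 at k=2.

19825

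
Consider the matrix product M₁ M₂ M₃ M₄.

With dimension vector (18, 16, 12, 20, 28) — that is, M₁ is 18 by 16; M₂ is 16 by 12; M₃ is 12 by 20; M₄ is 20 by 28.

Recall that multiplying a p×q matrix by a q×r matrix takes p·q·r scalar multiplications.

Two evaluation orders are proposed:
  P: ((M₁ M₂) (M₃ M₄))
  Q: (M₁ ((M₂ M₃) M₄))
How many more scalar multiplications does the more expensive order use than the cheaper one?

Order P = ((M₁ M₂) (M₃ M₄)): (M₁ M₂): 18×16 by 16×12 → 18×12, cost 18·16·12 = 3456; (M₃ M₄): 12×20 by 20×28 → 12×28, cost 12·20·28 = 6720; ((M₁ M₂) (M₃ M₄)): 18×12 by 12×28 → 18×28, cost 18·12·28 = 6048; cumulative 16224. Total 16224.
Order Q = (M₁ ((M₂ M₃) M₄)): (M₂ M₃): 16×12 by 12×20 → 16×20, cost 16·12·20 = 3840; ((M₂ M₃) M₄): 16×20 by 20×28 → 16×28, cost 16·20·28 = 8960; cumulative 12800; (M₁ ((M₂ M₃) M₄)): 18×16 by 16×28 → 18×28, cost 18·16·28 = 8064; cumulative 20864. Total 20864.
Difference: |16224 − 20864| = 4640.

4640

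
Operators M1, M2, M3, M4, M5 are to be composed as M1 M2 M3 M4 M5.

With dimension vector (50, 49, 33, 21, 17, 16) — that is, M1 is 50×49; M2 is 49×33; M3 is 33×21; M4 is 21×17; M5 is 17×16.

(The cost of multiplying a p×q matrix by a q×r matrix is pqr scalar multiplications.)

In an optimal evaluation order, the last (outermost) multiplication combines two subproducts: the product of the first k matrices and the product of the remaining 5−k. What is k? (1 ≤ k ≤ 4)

1

Adjacent pairs: M1M2 = 50·49·33 = 80850; M2M3 = 49·33·21 = 33957; M3M4 = 33·21·17 = 11781; M4M5 = 21·17·16 = 5712.
Length 3: M1..M3: k=1: 0+33957+50·49·21=85407; k=2: 80850+0+50·33·21=115500 → min 85407 | M2..M4: k=2: 0+11781+49·33·17=39270; k=3: 33957+0+49·21·17=51450 → min 39270 | M3..M5: k=3: 0+5712+33·21·16=16800; k=4: 11781+0+33·17·16=20757 → min 16800.
Length 4: M1..M4: k=1: 0+39270+50·49·17=80920; k=2: 80850+11781+50·33·17=120681; k=3: 85407+0+50·21·17=103257 → min 80920 | M2..M5: k=2: 0+16800+49·33·16=42672; k=3: 33957+5712+49·21·16=56133; k=4: 39270+0+49·17·16=52598 → min 42672.
Top-level splits: k=1: (M1..M1)·(M2..M5) → 0+42672+50·49·16 = 81872; k=2: (M1..M2)·(M3..M5) → 80850+16800+50·33·16 = 124050; k=3: (M1..M3)·(M4..M5) → 85407+5712+50·21·16 = 107919; k=4: (M1..M4)·(M5..M5) → 80920+0+50·17·16 = 94520.
Best split is after M1, i.e. k = 1.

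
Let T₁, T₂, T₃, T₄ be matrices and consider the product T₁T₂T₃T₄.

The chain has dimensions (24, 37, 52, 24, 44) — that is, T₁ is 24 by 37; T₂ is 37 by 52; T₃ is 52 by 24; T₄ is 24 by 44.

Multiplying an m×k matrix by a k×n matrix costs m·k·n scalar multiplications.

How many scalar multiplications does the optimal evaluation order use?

Adjacent pairs: T₁T₂ = 24·37·52 = 46176; T₂T₃ = 37·52·24 = 46176; T₃T₄ = 52·24·44 = 54912.
Length 3: T₁..T₃: k=1: 0+46176+24·37·24=67488; k=2: 46176+0+24·52·24=76128 → min 67488 | T₂..T₄: k=2: 0+54912+37·52·44=139568; k=3: 46176+0+37·24·44=85248 → min 85248.
Length 4: T₁..T₄: k=1: 0+85248+24·37·44=124320; k=2: 46176+54912+24·52·44=156000; k=3: 67488+0+24·24·44=92832 → min 92832.
Optimal order: ((T₁(T₂T₃))T₄) with cost 92832.

92832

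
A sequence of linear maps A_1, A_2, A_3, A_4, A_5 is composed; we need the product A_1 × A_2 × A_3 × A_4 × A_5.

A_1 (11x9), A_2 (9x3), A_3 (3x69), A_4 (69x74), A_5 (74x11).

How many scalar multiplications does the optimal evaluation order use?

18420

Adjacent pairs: A_1A_2 = 11·9·3 = 297; A_2A_3 = 9·3·69 = 1863; A_3A_4 = 3·69·74 = 15318; A_4A_5 = 69·74·11 = 56166.
Length 3: A_1..A_3: k=1: 0+1863+11·9·69=8694; k=2: 297+0+11·3·69=2574 → min 2574 | A_2..A_4: k=2: 0+15318+9·3·74=17316; k=3: 1863+0+9·69·74=47817 → min 17316 | A_3..A_5: k=3: 0+56166+3·69·11=58443; k=4: 15318+0+3·74·11=17760 → min 17760.
Length 4: A_1..A_4: k=1: 0+17316+11·9·74=24642; k=2: 297+15318+11·3·74=18057; k=3: 2574+0+11·69·74=58740 → min 18057 | A_2..A_5: k=2: 0+17760+9·3·11=18057; k=3: 1863+56166+9·69·11=64860; k=4: 17316+0+9·74·11=24642 → min 18057.
Length 5: A_1..A_5: k=1: 0+18057+11·9·11=19146; k=2: 297+17760+11·3·11=18420; k=3: 2574+56166+11·69·11=67089; k=4: 18057+0+11·74·11=27011 → min 18420.
Optimal order: ((A_1 × A_2) × ((A_3 × A_4) × A_5)) with cost 18420.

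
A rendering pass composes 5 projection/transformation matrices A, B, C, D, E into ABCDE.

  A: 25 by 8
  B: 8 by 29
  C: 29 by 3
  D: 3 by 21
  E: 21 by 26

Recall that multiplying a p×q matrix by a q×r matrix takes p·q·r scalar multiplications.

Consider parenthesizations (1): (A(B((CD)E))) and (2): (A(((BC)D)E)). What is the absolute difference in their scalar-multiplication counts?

Order (1) = (A(B((CD)E))): (CD): 29×3 by 3×21 → 29×21, cost 29·3·21 = 1827; ((CD)E): 29×21 by 21×26 → 29×26, cost 29·21·26 = 15834; cumulative 17661; (B((CD)E)): 8×29 by 29×26 → 8×26, cost 8·29·26 = 6032; cumulative 23693; (A(B((CD)E))): 25×8 by 8×26 → 25×26, cost 25·8·26 = 5200; cumulative 28893. Total 28893.
Order (2) = (A(((BC)D)E)): (BC): 8×29 by 29×3 → 8×3, cost 8·29·3 = 696; ((BC)D): 8×3 by 3×21 → 8×21, cost 8·3·21 = 504; cumulative 1200; (((BC)D)E): 8×21 by 21×26 → 8×26, cost 8·21·26 = 4368; cumulative 5568; (A(((BC)D)E)): 25×8 by 8×26 → 25×26, cost 25·8·26 = 5200; cumulative 10768. Total 10768.
Difference: |28893 − 10768| = 18125.

18125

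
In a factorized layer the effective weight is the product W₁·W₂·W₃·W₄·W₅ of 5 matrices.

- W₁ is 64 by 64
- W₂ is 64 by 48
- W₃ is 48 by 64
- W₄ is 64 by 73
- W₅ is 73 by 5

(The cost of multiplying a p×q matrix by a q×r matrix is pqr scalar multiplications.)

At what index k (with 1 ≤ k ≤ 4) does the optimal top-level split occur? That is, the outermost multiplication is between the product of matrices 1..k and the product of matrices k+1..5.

1

Adjacent pairs: W₁W₂ = 64·64·48 = 196608; W₂W₃ = 64·48·64 = 196608; W₃W₄ = 48·64·73 = 224256; W₄W₅ = 64·73·5 = 23360.
Length 3: W₁..W₃: k=1: 0+196608+64·64·64=458752; k=2: 196608+0+64·48·64=393216 → min 393216 | W₂..W₄: k=2: 0+224256+64·48·73=448512; k=3: 196608+0+64·64·73=495616 → min 448512 | W₃..W₅: k=3: 0+23360+48·64·5=38720; k=4: 224256+0+48·73·5=241776 → min 38720.
Length 4: W₁..W₄: k=1: 0+448512+64·64·73=747520; k=2: 196608+224256+64·48·73=645120; k=3: 393216+0+64·64·73=692224 → min 645120 | W₂..W₅: k=2: 0+38720+64·48·5=54080; k=3: 196608+23360+64·64·5=240448; k=4: 448512+0+64·73·5=471872 → min 54080.
Top-level splits: k=1: (W₁..W₁)·(W₂..W₅) → 0+54080+64·64·5 = 74560; k=2: (W₁..W₂)·(W₃..W₅) → 196608+38720+64·48·5 = 250688; k=3: (W₁..W₃)·(W₄..W₅) → 393216+23360+64·64·5 = 437056; k=4: (W₁..W₄)·(W₅..W₅) → 645120+0+64·73·5 = 668480.
Best split is after W₁, i.e. k = 1.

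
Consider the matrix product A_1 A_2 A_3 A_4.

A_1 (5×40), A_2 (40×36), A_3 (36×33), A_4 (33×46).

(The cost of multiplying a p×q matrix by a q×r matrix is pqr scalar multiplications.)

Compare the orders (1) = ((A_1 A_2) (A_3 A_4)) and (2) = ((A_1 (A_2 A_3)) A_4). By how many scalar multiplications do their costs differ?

8418

Order (1) = ((A_1 A_2) (A_3 A_4)): (A_1 A_2): 5×40 by 40×36 → 5×36, cost 5·40·36 = 7200; (A_3 A_4): 36×33 by 33×46 → 36×46, cost 36·33·46 = 54648; ((A_1 A_2) (A_3 A_4)): 5×36 by 36×46 → 5×46, cost 5·36·46 = 8280; cumulative 70128. Total 70128.
Order (2) = ((A_1 (A_2 A_3)) A_4): (A_2 A_3): 40×36 by 36×33 → 40×33, cost 40·36·33 = 47520; (A_1 (A_2 A_3)): 5×40 by 40×33 → 5×33, cost 5·40·33 = 6600; cumulative 54120; ((A_1 (A_2 A_3)) A_4): 5×33 by 33×46 → 5×46, cost 5·33·46 = 7590; cumulative 61710. Total 61710.
Difference: |70128 − 61710| = 8418.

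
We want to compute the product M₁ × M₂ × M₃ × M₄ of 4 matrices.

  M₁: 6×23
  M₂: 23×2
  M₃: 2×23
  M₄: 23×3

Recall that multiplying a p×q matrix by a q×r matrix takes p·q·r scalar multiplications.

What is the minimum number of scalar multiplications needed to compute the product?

450

Adjacent pairs: M₁M₂ = 6·23·2 = 276; M₂M₃ = 23·2·23 = 1058; M₃M₄ = 2·23·3 = 138.
Length 3: M₁..M₃: k=1: 0+1058+6·23·23=4232; k=2: 276+0+6·2·23=552 → min 552 | M₂..M₄: k=2: 0+138+23·2·3=276; k=3: 1058+0+23·23·3=2645 → min 276.
Length 4: M₁..M₄: k=1: 0+276+6·23·3=690; k=2: 276+138+6·2·3=450; k=3: 552+0+6·23·3=966 → min 450.
Optimal order: ((M₁ × M₂) × (M₃ × M₄)) with cost 450.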